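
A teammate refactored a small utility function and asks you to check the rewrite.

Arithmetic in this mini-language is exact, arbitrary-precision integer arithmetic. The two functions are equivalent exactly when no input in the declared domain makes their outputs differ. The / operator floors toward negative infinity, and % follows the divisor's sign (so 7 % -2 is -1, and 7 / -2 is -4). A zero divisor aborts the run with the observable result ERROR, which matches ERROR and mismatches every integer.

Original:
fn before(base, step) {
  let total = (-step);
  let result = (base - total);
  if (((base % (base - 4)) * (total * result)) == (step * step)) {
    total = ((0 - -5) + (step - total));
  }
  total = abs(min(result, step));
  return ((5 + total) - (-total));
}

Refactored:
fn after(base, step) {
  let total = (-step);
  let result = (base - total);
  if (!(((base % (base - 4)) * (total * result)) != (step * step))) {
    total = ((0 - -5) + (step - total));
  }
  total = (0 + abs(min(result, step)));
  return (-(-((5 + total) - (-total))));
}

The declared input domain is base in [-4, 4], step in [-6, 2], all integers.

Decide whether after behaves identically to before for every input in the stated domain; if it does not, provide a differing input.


The two versions differ — the changes include boolean connective usage differs, and arithmetic usage differs, and constant usage differs, and comparison usage differs.
Spot check at base=1, step=-5 — before: total=5, then result=-4, then (((base % (base - 4)) * (total * result)) == (step * step)) is false, then total=5, then returns 15. after: total=5, then result=-4, then (!(((base % (base - 4)) * (total * result)) != (step * step))) is false, then total=5, then returns 15. Both give 15.
Across all 81 domain points the two functions coincide.
verdict: equivalent


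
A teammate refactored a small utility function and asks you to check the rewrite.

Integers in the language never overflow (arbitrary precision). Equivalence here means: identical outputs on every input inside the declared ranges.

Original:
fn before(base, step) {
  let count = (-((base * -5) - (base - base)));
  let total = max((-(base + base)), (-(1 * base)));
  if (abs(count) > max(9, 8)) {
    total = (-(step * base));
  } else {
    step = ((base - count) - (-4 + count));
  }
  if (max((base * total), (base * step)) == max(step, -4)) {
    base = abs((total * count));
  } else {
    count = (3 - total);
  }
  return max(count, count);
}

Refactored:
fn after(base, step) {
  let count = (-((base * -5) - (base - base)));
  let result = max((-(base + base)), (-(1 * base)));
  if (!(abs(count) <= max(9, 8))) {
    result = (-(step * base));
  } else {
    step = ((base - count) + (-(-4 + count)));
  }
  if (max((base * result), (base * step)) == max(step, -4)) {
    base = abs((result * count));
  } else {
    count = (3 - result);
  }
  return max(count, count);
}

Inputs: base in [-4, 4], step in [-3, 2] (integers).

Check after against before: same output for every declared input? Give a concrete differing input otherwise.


The two are interchangeable: arithmetic usage differs; and boolean connective usage differs; and comparison usage differs; and local variable names differ, and every declared input agrees.
Tracing base=-2, step=1: before: count becomes -10; next total becomes 4; next (abs(count) > max(9, 8)) evaluates to true; next total becomes 2; next (max((base * total), (base * step)) == max(step, -4)) evaluates to false; next count becomes 1; next final value 1 | after: count becomes -10; next result becomes 4; next (!(abs(count) <= max(9, 8))) evaluates to true; next result becomes 2; next (max((base * result), (base * step)) == max(step, -4)) evaluates to false; next count becomes 1; next final value 1 — matching result 1.
Sweeping the whole domain (54 inputs) finds no disagreement.
verdict: equivalent


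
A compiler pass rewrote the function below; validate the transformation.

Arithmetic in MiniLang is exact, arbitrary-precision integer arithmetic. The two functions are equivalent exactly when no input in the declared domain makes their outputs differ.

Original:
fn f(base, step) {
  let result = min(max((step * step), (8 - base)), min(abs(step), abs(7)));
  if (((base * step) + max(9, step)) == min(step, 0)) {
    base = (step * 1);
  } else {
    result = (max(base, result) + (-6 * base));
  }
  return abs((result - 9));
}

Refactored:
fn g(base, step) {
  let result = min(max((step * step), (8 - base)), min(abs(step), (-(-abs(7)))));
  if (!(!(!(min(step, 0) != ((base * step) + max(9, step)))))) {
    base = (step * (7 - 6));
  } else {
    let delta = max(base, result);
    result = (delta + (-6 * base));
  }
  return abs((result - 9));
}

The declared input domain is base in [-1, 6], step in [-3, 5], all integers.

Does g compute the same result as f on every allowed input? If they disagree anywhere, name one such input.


The two are interchangeable: constant usage differs; also local variable names differ; also comparison usage differs; also boolean connective usage differs; also arithmetic usage differs; also statement counts differ, and every declared input agrees.
Spot check at base=2, step=2 — f: result=2, then (((base * step) + max(9, step)) == min(step, 0)) is false, then result=-10, then returns 19. g: result=2, then (!(!(!(min(step, 0) != ((base * step) + max(9, step)))))) is false, then delta=2, then result=-10, then returns 19. Both give 19.
Sweeping the whole domain (72 inputs) finds no disagreement.
verdict: equivalent


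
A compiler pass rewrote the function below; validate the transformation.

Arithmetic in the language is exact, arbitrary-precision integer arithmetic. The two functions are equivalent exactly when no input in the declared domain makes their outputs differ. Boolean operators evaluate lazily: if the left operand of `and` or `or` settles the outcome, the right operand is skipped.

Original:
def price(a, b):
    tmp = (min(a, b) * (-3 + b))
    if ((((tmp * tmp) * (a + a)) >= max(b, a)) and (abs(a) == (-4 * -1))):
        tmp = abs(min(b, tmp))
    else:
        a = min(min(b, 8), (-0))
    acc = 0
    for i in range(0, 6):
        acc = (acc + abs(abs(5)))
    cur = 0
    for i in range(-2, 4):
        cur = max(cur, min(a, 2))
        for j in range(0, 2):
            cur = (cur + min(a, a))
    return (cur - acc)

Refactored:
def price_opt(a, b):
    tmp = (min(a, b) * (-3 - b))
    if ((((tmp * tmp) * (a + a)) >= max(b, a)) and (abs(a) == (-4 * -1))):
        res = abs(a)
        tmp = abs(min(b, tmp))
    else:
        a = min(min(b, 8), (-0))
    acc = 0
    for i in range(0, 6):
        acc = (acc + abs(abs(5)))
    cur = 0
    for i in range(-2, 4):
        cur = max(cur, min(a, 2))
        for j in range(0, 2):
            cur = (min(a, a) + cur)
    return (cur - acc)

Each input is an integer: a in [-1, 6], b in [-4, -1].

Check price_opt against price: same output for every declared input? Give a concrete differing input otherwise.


Run the pair on a=4, b=-3.
price: tmp=18, then ((((tmp * tmp) * (a + a)) >= max(b, a)) and (abs(a) == (-4 * -1))) is true, then tmp=3, then acc=0, then (i=0), then acc=5, then (i=1), then acc=10, then (i=2), then acc=15, then (i=3), then acc=20, then (i=4), then acc=25, then (i=5), then acc=30, then cur=0, then (i=-2), then cur=2, then (j=0), then cur=6, then (j=1), then cur=10, then (i=-1), then cur=10, then (j=0), then cur=14, then (j=1), then cur=18, then (i=0), then cur=18, then (j=0), then cur=22, then (j=1), then cur=26, then (i=1), then cur=26, then (j=0), then cur=30, then (j=1), then cur=34, then (i=2), then cur=34, then (j=0), then cur=38, then (j=1), then cur=42, then (i=3), then cur=42, then (j=0), then cur=46, then (j=1), then cur=50, then returns 20
price_opt: tmp=0, then ((((tmp * tmp) * (a + a)) >= max(b, a)) and (abs(a) == (-4 * -1))) is false, then a=-3, then acc=0, then (i=0), then acc=5, then (i=1), then acc=10, then (i=2), then acc=15, then (i=3), then acc=20, then (i=4), then acc=25, then (i=5), then acc=30, then cur=0, then (i=-2), then cur=0, then (j=0), then cur=-3, then (j=1), then cur=-6, then (i=-1), then cur=-3, then (j=0), then cur=-6, then (j=1), then cur=-9, then (i=0), then cur=-3, then (j=0), then cur=-6, then (j=1), then cur=-9, then (i=1), then cur=-3, then (j=0), then cur=-6, then (j=1), then cur=-9, then (i=2), then cur=-3, then (j=0), then cur=-6, then (j=1), then cur=-9, then (i=3), then cur=-3, then (j=0), then cur=-6, then (j=1), then cur=-9, then returns -39
20 vs -39 — the two versions disagree here.
verdict: not equivalent; witness: a=4, b=-3


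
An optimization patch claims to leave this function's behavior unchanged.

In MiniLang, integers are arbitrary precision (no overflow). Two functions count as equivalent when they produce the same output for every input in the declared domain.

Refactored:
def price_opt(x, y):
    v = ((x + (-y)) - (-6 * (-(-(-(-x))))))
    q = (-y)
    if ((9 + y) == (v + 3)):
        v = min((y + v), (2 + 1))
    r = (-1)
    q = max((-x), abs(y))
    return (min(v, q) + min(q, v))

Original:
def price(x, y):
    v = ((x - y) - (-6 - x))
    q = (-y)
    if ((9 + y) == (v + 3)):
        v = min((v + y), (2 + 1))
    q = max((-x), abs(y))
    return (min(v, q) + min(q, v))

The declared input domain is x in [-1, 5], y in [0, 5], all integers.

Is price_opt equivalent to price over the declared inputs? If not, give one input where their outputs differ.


Take x=-1, y=0.
price: v=4, then q=0, then ((9 + y) == (v + 3)) is false, then q=1, then returns 2
price_opt: v=-7, then q=0, then ((9 + y) == (v + 3)) is false, then r=-1, then q=1, then returns -14
2 against -14: the behavior changed.
verdict: not equivalent; witness: x=-1, y=0


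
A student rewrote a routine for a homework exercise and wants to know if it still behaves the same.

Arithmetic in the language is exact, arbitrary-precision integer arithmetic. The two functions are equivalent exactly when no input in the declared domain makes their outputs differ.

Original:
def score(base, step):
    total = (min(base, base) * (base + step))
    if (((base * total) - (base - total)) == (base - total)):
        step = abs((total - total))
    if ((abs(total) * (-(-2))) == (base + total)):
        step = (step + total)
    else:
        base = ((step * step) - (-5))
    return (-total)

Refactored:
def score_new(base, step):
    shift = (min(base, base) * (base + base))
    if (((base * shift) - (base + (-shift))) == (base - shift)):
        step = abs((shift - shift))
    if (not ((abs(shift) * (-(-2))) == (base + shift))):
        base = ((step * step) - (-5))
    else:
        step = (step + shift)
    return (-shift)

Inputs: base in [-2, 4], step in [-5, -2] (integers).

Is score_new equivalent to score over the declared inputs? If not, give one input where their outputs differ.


Consider the input base=-2, step=-5.
score: total := 14 | (((base * total) - (base - total)) == (base - total)): false | ((abs(total) * (-(-2))) == (base + total)): false | base := 30 | result -14
score_new: shift := 8 | (((base * shift) - (base + (-shift))) == (base - shift)): false | (not ((abs(shift) * (-(-2))) == (base + shift))): true | base := 30 | result -8
-14 != -8, so the rewrite changes behavior.
verdict: not equivalent; witness: base=-2, step=-5


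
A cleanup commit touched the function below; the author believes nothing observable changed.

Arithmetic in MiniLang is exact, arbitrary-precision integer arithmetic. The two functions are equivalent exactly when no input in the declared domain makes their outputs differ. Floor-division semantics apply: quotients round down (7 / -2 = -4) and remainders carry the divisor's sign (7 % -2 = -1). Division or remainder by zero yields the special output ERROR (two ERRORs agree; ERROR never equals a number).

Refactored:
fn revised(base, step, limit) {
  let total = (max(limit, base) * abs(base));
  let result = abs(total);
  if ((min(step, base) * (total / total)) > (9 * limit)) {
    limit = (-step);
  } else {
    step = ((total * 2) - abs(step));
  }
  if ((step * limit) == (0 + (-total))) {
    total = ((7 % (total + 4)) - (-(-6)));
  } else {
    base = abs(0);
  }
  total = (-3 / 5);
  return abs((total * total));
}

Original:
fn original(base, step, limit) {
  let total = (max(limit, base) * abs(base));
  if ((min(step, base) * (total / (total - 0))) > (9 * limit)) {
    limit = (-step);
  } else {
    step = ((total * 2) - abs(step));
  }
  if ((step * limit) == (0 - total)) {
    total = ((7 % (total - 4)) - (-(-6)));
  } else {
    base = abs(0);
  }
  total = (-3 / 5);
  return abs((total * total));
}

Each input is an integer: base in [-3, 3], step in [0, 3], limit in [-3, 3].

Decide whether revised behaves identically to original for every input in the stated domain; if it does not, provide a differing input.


Input base=2, step=2, limit=-3: ERROR from original versus 1 from revised.
verdict: not equivalent; witness: base=2, step=2, limit=-3


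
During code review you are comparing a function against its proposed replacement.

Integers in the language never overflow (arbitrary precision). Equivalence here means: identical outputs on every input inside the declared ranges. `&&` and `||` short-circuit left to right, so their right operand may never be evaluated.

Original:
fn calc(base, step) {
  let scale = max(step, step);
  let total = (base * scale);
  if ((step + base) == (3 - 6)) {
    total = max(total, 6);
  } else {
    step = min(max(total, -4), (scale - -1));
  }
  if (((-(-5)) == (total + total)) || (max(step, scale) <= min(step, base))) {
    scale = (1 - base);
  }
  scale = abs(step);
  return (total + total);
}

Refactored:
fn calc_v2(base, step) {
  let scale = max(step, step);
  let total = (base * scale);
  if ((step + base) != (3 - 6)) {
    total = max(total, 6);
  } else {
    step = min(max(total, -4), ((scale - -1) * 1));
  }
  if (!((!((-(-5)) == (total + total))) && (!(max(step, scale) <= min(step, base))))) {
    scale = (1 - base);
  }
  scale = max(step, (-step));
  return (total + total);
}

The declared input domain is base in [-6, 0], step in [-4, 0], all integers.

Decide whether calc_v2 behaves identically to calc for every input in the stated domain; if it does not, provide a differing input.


There is a counterexample at base=-6, step=0: 0 on one side, 12 on the other.
calc: scale=0, then total=0, then ((step + base) == (3 - 6)) is false, then step=0, then (((-(-5)) == (total + total)) || (max(step, scale) <= min(step, base))) is false, then scale=0, then returns 0
calc_v2: scale=0, then total=0, then ((step + base) != (3 - 6)) is true, then total=6, then (!((!((-(-5)) == (total + total))) && (!(max(step, scale) <= min(step, base))))) is false, then scale=0, then returns 12
verdict: not equivalent; witness: base=-6, step=0


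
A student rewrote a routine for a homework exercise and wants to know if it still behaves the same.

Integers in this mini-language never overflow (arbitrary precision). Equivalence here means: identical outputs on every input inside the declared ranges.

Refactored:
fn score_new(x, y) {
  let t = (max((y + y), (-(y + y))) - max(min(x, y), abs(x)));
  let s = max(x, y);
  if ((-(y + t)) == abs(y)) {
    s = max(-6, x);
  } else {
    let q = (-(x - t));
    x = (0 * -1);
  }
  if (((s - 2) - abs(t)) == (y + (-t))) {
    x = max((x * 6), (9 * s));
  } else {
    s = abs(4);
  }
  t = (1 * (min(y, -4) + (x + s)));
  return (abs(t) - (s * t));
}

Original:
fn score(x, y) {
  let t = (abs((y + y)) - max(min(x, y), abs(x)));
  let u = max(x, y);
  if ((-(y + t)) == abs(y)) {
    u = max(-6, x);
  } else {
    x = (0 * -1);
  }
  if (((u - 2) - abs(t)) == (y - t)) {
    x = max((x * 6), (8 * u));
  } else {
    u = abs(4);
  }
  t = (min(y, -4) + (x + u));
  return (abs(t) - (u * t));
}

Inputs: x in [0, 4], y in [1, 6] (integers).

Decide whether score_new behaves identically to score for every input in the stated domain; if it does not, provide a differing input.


Consider the input x=4, y=2.
score: t := 0 | u := 4 | ((-(y + t)) == abs(y)): false | x := 0 | (((u - 2) - abs(t)) == (y - t)): true | x := 32 | t := 32 | result -96
score_new: t := 0 | s := 4 | ((-(y + t)) == abs(y)): false | q := -4 | x := 0 | (((s - 2) - abs(t)) == (y + (-t))): true | x := 36 | t := 36 | result -108
-96 vs -108 — the two versions disagree here.
verdict: not equivalent; witness: x=4, y=2


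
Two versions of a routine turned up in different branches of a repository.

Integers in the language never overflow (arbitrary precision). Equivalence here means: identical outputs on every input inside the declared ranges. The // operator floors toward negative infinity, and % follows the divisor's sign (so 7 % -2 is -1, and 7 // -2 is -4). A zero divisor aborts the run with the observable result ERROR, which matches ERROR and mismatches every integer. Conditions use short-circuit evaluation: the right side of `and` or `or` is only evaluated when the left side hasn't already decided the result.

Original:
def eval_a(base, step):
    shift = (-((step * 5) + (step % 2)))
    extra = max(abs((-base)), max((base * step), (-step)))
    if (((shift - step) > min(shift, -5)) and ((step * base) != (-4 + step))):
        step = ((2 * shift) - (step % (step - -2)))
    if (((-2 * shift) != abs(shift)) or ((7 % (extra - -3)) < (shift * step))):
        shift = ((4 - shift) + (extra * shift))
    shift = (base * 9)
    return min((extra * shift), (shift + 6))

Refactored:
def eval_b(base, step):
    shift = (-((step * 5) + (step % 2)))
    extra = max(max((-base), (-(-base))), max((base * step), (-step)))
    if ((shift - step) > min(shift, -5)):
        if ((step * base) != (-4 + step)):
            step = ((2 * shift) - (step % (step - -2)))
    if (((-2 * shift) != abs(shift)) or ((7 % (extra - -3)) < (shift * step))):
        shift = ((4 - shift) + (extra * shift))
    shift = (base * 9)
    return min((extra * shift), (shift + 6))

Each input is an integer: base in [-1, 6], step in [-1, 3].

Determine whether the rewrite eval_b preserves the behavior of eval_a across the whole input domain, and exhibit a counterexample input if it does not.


Changes here: boolean connective usage differs; also branching structure differs; also min/max/abs usage differs; also statement counts differ; the full 40-point sweep finds no disagreement.
verdict: equivalent


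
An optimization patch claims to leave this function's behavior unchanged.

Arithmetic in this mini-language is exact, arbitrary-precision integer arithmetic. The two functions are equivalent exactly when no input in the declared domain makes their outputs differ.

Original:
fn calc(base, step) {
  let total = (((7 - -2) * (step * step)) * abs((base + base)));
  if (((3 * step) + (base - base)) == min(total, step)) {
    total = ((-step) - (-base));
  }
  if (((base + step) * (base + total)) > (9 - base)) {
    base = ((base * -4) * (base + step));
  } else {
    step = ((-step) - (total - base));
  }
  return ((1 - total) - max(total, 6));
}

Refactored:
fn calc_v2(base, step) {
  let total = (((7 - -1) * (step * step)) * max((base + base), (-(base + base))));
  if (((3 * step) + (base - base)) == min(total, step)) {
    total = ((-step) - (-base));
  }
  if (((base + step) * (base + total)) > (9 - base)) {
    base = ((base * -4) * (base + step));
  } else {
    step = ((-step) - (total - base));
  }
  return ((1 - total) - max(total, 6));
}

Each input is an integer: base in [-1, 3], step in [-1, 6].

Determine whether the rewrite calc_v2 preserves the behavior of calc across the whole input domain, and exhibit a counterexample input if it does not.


Evaluate both at base=-1, step=-1.
calc: total=18, then (((3 * step) + (base - base)) == min(total, step)) is false, then (((base + step) * (base + total)) > (9 - base)) is false, then step=-18, then returns -35
calc_v2: total=16, then (((3 * step) + (base - base)) == min(total, step)) is false, then (((base + step) * (base + total)) > (9 - base)) is false, then step=-16, then returns -31
-35 != -31, so the rewrite changes behavior.
verdict: not equivalent; witness: base=-1, step=-1


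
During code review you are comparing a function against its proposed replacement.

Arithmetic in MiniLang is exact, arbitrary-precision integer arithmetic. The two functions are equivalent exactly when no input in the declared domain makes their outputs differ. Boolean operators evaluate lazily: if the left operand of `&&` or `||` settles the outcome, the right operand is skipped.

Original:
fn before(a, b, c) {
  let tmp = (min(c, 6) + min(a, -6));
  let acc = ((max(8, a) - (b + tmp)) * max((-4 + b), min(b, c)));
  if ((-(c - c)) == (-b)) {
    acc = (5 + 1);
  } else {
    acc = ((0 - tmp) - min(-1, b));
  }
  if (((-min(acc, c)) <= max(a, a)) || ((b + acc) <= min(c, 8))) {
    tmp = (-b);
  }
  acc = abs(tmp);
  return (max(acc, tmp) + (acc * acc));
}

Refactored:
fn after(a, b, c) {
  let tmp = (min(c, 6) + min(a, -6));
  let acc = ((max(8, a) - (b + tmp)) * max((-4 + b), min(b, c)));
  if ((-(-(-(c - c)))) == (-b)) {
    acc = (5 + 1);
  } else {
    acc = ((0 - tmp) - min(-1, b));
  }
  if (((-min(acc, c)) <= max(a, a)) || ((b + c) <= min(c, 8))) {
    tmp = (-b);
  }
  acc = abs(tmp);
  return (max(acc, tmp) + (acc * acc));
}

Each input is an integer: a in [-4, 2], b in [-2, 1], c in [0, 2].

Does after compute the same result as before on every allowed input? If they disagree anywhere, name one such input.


On input a=-4, b=-2, c=0, before returns 42 while after returns 6.
verdict: not equivalent; witness: a=-4, b=-2, c=0


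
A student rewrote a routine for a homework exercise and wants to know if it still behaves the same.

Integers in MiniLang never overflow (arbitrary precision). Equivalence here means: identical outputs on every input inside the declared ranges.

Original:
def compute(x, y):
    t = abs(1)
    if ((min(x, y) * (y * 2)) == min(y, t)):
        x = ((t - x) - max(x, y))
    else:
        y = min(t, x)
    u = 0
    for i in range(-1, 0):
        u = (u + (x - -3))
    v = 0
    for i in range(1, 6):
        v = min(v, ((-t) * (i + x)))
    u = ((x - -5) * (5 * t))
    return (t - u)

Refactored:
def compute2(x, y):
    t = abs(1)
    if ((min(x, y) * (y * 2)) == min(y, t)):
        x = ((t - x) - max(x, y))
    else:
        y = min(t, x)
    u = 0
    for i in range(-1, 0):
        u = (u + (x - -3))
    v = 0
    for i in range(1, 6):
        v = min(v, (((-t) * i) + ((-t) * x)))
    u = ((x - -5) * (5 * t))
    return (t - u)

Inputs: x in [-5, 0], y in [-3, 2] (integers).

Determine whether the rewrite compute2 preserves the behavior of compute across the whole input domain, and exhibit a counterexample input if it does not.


Reading the diff, among the changes: arithmetic usage differs.
Tracing x=0, y=2: compute: t := 1 | ((min(x, y) * (y * 2)) == min(y, t)): false | y := 0 | u := 0 | iter i=-1: | u := 3 | v := 0 | iter i=1: | v := -1 | iter i=2: | v := -2 | iter i=3: | v := -3 | iter i=4: | v := -4 | iter i=5: | v := -5 | u := 25 | result -24 | compute2: t := 1 | ((min(x, y) * (y * 2)) == min(y, t)): false | y := 0 | u := 0 | iter i=-1: | u := 3 | v := 0 | iter i=1: | v := -1 | iter i=2: | v := -2 | iter i=3: | v := -3 | iter i=4: | v := -4 | iter i=5: | v := -5 | u := 25 | result -24 — matching result -24.
Across all 36 domain points the two functions coincide.
verdict: equivalent


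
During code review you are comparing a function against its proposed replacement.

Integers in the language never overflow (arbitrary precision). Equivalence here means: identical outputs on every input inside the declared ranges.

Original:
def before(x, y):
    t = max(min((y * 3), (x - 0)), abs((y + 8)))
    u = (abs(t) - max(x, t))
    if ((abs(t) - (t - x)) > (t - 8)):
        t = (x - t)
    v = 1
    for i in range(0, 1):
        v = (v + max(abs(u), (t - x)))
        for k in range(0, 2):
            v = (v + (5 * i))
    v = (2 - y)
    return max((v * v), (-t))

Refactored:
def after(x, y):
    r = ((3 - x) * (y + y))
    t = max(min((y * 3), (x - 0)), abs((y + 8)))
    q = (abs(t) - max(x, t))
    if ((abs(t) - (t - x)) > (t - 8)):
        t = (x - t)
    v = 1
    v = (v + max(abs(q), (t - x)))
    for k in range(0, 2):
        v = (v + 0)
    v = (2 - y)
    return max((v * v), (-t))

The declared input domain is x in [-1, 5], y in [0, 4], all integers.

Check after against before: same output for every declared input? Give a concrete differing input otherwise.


The two versions differ — the changes include loop structure differs, plus constant usage differs, plus arithmetic usage differs, plus local variable names differ.
One worked example (x=5, y=4) — before: t becomes 12; next u becomes 0; next ((abs(t) - (t - x)) > (t - 8)) evaluates to true; next t becomes -7; next v becomes 1; next at i=0:; next v becomes 1; next at k=0:; next v becomes 1; next at k=1:; next v becomes 1; next v becomes -2; next final value 7; after: r becomes -16; next t becomes 12; next q becomes 0; next ((abs(t) - (t - x)) > (t - 8)) evaluates to true; next t becomes -7; next v becomes 1; next v becomes 1; next at k=0:; next v becomes 1; next at k=1:; next v becomes 1; next v becomes -2; next final value 7; agreement on 7.
An exhaustive pass over the 35 declared inputs shows identical outputs.
verdict: equivalent


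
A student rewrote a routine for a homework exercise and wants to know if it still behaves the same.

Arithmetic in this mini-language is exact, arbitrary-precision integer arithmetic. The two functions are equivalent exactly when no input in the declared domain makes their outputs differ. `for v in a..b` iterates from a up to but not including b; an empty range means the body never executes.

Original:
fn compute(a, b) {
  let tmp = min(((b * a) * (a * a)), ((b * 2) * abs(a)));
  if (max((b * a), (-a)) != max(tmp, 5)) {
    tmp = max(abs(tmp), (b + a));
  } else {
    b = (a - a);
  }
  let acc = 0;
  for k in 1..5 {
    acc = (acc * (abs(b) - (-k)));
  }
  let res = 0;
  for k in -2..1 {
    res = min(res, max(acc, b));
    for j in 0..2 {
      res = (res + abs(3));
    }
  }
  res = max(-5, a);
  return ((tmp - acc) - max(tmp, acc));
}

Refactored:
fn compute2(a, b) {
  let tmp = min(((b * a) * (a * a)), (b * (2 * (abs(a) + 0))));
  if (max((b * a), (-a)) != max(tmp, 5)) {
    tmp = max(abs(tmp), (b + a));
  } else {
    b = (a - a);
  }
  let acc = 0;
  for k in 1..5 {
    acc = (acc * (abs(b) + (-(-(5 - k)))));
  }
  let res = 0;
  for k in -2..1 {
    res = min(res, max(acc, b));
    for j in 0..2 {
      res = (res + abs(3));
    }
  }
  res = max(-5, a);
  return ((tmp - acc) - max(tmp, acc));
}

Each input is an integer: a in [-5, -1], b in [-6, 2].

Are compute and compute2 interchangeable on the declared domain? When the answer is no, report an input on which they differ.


Although arithmetic usage differs; also constant usage differs, 45/45 inputs agree.
verdict: equivalent


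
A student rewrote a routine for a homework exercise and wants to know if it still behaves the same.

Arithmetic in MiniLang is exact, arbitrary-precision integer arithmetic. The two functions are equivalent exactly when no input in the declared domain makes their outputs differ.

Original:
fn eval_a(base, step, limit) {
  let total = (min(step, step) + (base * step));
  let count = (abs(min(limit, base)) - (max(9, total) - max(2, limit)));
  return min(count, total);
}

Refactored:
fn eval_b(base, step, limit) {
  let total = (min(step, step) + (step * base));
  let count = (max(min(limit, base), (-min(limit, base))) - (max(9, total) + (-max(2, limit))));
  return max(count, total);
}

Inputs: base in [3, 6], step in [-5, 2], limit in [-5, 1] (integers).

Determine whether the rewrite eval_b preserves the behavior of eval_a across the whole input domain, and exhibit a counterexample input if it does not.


Input base=3, step=-5, limit=-5: -20 from eval_a versus -2 from eval_b.
verdict: not equivalent; witness: base=3, step=-5, limit=-5


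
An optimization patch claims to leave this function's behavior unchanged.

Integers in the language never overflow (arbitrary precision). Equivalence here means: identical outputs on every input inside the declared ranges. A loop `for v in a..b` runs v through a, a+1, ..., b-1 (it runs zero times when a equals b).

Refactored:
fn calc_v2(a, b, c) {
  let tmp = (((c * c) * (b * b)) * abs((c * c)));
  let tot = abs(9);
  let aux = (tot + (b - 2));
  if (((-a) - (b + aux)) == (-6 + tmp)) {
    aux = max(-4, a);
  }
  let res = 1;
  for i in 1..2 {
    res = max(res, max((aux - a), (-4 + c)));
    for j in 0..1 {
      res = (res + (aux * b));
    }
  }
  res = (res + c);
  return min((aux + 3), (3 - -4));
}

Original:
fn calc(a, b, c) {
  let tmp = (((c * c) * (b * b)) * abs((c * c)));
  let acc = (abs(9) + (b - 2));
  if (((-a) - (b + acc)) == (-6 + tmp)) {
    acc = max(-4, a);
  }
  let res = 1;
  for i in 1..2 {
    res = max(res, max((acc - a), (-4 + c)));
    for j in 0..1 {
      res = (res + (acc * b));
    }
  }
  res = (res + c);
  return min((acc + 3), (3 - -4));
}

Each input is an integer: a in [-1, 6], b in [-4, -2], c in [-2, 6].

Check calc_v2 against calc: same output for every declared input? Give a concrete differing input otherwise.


Equivalent — the differences include statement counts differ, and local variable names differ, yet no declared input distinguishes the two.
Tracing a=2, b=-3, c=2: calc: tmp := 144 | acc := 4 | (((-a) - (b + acc)) == (-6 + tmp)): false | res := 1 | iter i=1: | res := 2 | iter j=0: | res := -10 | res := -8 | result 7 | calc_v2: tmp := 144 | tot := 9 | aux := 4 | (((-a) - (b + aux)) == (-6 + tmp)): false | res := 1 | iter i=1: | res := 2 | iter j=0: | res := -10 | res := -8 | result 7 — matching result 7.
Across all 216 domain points the two functions coincide.
verdict: equivalent


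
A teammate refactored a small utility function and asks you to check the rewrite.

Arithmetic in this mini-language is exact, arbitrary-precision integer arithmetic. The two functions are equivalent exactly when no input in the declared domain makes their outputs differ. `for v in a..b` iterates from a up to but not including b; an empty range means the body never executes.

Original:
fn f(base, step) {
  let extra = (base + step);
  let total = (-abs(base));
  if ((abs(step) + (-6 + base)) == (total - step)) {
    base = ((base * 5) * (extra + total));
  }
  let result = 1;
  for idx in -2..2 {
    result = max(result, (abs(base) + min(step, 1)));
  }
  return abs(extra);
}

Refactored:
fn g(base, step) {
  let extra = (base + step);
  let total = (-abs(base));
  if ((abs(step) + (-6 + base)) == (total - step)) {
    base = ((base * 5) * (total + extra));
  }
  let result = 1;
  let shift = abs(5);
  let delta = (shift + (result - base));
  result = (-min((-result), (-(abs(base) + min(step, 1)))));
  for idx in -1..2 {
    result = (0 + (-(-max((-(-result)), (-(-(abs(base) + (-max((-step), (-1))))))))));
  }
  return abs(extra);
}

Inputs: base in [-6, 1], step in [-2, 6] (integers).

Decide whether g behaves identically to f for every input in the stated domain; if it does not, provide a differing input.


Differences: local variable names differ; and statement counts differ; and constant usage differs; and arithmetic usage differs; and min/max/abs usage differs; and loop structure differs — yet all 72 inputs agree.
verdict: equivalent


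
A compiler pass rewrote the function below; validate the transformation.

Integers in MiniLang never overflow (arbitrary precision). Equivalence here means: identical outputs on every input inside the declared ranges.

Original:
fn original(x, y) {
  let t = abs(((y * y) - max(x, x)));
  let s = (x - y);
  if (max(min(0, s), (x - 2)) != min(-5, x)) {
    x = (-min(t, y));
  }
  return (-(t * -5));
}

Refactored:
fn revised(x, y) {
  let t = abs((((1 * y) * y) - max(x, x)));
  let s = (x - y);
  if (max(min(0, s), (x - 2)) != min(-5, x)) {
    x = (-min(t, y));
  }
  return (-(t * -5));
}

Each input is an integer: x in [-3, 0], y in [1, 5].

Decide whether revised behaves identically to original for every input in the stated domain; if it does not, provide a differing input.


Although constant usage differs, arithmetic usage differs, 20/20 inputs agree.
verdict: equivalent


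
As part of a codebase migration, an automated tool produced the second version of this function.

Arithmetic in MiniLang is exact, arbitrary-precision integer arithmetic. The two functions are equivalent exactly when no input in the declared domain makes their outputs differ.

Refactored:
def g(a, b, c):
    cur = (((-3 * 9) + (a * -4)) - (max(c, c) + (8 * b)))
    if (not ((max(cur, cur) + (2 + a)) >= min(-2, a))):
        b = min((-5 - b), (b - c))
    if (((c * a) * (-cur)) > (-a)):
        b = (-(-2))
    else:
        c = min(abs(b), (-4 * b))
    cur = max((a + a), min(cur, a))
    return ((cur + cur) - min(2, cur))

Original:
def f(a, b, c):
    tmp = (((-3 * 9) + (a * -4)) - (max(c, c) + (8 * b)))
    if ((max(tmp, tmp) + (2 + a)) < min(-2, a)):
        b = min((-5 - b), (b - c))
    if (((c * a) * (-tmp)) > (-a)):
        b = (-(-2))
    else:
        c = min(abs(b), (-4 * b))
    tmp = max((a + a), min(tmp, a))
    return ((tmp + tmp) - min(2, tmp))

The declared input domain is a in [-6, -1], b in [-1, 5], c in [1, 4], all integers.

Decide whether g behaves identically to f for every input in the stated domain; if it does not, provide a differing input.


Reading the diff, among the changes: local variable names differ, comparison usage differs, boolean connective usage differs.
Spot check at a=-5, b=0, c=2 — f: tmp = -9; ((max(tmp, tmp) + (2 + a)) < min(-2, a)) -> true; b = -5; (((c * a) * (-tmp)) > (-a)) -> false; c = 5; tmp = -9; return -9. g: cur = -9; (not ((max(cur, cur) + (2 + a)) >= min(-2, a))) -> true; b = -5; (((c * a) * (-cur)) > (-a)) -> false; c = 5; cur = -9; return -9. Both give -9.
Every one of the 168 inputs gives matching results.
verdict: equivalent


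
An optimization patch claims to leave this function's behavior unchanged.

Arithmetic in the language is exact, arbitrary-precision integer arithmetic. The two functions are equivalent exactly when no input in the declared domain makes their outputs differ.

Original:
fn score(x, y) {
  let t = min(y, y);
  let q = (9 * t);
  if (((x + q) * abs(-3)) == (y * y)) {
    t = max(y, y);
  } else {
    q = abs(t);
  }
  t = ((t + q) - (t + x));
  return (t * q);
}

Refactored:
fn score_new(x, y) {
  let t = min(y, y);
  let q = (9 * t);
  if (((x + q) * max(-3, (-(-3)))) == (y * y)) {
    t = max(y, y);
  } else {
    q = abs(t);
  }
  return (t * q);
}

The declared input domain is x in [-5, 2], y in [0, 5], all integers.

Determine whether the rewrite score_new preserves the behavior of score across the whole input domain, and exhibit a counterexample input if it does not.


The rewrite breaks on x=-5, y=1, where the results are 6 and 1.
score: t becomes 1; next q becomes 9; next (((x + q) * abs(-3)) == (y * y)) evaluates to false; next q becomes 1; next t becomes 6; next final value 6
score_new: t becomes 1; next q becomes 9; next (((x + q) * max(-3, (-(-3)))) == (y * y)) evaluates to false; next q becomes 1; next final value 1
verdict: not equivalent; witness: x=-5, y=1


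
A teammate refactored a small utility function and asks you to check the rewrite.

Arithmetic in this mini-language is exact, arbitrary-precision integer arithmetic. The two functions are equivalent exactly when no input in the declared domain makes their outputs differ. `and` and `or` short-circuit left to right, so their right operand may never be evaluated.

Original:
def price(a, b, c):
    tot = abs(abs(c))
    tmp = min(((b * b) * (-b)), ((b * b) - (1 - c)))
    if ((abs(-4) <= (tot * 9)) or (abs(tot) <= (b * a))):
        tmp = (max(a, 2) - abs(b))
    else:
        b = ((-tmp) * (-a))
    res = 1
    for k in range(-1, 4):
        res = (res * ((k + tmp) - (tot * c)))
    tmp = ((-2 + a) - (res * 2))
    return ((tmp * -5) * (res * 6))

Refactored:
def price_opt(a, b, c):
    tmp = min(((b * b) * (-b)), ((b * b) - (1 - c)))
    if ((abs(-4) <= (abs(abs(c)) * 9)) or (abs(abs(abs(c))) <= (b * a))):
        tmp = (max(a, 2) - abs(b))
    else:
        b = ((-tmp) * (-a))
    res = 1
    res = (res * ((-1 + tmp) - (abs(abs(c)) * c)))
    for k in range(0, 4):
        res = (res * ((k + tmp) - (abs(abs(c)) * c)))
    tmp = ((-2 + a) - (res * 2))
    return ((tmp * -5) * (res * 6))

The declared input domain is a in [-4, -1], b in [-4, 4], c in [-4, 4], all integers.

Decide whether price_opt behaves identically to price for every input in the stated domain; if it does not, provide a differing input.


The two are interchangeable: arithmetic usage differs; and constant usage differs; and local variable names differ; and loop structure differs; and min/max/abs usage differs, and every declared input agrees.
Tracing a=-1, b=-2, c=0: price: tot becomes 0; next tmp becomes 3; next ((abs(-4) <= (tot * 9)) or (abs(tot) <= (b * a))) evaluates to true; next tmp becomes 0; next res becomes 1; next at k=-1:; next res becomes -1; next at k=0:; next res becomes 0; next at k=1:; next res becomes 0; next at k=2:; next res becomes 0; next at k=3:; next res becomes 0; next tmp becomes -3; next final value 0 | price_opt: tmp becomes 3; next ((abs(-4) <= (abs(abs(c)) * 9)) or (abs(abs(abs(c))) <= (b * a))) evaluates to true; next tmp becomes 0; next res becomes 1; next res becomes -1; next at k=0:; next res becomes 0; next at k=1:; next res becomes 0; next at k=2:; next res becomes 0; next at k=3:; next res becomes 0; next tmp becomes -3; next final value 0 — matching result 0.
An exhaustive pass over the 324 declared inputs shows identical outputs.
verdict: equivalent


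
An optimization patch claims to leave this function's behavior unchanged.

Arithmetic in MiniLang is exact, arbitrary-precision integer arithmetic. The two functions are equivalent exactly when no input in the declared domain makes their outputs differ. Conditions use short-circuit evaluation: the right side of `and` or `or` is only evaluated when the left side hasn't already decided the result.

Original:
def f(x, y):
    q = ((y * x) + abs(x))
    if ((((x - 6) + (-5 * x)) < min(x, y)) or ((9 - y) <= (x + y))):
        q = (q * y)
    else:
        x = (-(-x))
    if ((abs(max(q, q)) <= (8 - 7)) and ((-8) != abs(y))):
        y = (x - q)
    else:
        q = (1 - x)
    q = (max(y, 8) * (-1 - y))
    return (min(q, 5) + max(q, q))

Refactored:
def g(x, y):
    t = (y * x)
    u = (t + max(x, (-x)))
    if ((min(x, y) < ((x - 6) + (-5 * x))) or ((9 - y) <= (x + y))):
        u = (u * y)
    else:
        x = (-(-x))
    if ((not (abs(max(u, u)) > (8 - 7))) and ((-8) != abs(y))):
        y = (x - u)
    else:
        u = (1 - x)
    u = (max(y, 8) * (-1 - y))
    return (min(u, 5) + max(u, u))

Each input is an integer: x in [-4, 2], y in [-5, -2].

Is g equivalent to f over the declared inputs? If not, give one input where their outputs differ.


Not equivalent: x=1, y=-2 separates them (13 vs -48).
f: q=-1, then ((((x - 6) + (-5 * x)) < min(x, y)) or ((9 - y) <= (x + y))) is true, then q=2, then ((abs(max(q, q)) <= (8 - 7)) and ((-8) != abs(y))) is false, then q=0, then q=8, then returns 13
g: t=-2, then u=-1, then ((min(x, y) < ((x - 6) + (-5 * x))) or ((9 - y) <= (x + y))) is false, then x=1, then ((not (abs(max(u, u)) > (8 - 7))) and ((-8) != abs(y))) is true, then y=2, then u=-24, then returns -48
verdict: not equivalent; witness: x=1, y=-2


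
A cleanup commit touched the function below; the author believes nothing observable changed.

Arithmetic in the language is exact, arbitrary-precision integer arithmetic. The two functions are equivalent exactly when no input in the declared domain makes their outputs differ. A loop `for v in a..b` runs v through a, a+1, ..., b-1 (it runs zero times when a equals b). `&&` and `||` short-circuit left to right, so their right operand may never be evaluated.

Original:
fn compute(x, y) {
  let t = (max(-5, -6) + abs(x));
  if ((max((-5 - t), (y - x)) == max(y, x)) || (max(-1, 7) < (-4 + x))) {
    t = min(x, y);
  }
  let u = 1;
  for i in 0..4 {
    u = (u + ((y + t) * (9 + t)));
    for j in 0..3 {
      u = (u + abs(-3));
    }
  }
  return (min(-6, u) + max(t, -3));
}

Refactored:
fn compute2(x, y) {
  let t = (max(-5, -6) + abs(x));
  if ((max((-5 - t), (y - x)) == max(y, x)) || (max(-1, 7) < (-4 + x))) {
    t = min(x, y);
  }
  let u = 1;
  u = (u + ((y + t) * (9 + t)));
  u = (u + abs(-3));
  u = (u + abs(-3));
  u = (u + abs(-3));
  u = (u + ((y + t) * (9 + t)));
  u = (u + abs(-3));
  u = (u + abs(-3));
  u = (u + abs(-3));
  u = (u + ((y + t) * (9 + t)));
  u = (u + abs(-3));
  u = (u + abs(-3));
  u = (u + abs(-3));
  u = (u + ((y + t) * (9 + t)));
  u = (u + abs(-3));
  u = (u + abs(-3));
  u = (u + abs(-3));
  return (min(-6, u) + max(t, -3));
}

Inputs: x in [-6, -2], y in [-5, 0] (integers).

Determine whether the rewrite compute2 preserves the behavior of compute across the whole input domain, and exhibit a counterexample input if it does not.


Equivalent — the differences include loop structure differs, local variable names differ, min/max/abs usage differs, arithmetic usage differs, constant usage differs, statement counts differ, yet no declared input distinguishes the two.
Spot check at x=-4, y=-3 — compute: t = -1; ((max((-5 - t), (y - x)) == max(y, x)) || (max(-1, 7) < (-4 + x))) -> false; u = 1; [i=0]; u = -31; [j=0]; u = -28; [j=1]; u = -25; [j=2]; u = -22; [i=1]; u = -54; [j=0]; u = -51; [j=1]; u = -48; [j=2]; u = -45; [i=2]; u = -77; [j=0]; u = -74; [j=1]; u = -71; [j=2]; u = -68; [i=3]; u = -100; [j=0]; u = -97; [j=1]; u = -94; [j=2]; u = -91; return -92. compute2: t = -1; ((max((-5 - t), (y - x)) == max(y, x)) || (max(-1, 7) < (-4 + x))) -> false; u = 1; u = -31; u = -28; u = -25; u = -22; u = -54; u = -51; u = -48; u = -45; u = -77; u = -74; u = -71; u = -68; u = -100; u = -97; u = -94; u = -91; return -92. Both give -92.
Checked all 30 inputs in the declared domain: the outputs agree on every one.
verdict: equivalent
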